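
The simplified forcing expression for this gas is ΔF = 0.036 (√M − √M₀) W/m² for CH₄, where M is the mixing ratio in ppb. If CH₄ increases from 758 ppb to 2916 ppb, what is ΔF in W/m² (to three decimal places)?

ΔF = 0.953 W/m²

CH₄: 0.036 × (√2916 − √758) = 0.036 × (54.0000 − 27.5318) = 0.036 × 26.4682 = 0.9529 W/m².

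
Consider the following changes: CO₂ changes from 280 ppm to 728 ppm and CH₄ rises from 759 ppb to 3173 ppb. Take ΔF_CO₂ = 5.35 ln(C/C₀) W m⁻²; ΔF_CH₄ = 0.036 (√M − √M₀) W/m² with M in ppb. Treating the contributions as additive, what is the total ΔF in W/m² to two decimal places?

CO₂: 5.35 × ln(728/280) = 5.35 × ln(2.60000) = 5.35 × 0.95551 = 5.1120 W/m².
CH₄: 0.036 × (√3173 − √759) = 0.036 × (56.3294 − 27.5500) = 0.036 × 28.7794 = 1.0361 W/m².
Total ΔF = 5.1120 + 1.0361 = 6.1481 W/m².

ΔF = 6.15 W/m²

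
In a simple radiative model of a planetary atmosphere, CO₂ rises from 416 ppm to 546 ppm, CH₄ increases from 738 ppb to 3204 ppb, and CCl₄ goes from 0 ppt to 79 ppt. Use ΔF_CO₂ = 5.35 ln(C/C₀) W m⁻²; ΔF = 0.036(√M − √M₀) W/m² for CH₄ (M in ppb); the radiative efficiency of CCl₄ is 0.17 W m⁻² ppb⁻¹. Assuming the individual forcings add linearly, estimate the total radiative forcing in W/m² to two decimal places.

ΔF = 2.53 W/m²

CO₂: 5.35 × ln(546/416) = 5.35 × ln(1.31250) = 5.35 × 0.27193 = 1.4548 W/m².
CH₄: 0.036 × (√3204 − √738) = 0.036 × (56.6039 − 27.1662) = 0.036 × 29.4377 = 1.0598 W/m².
CCl₄: Δ = 79 − 0 = 79 ppt = 0.079 ppb; ΔF = 0.17 × 0.079 = 0.0134 W/m².
Total ΔF = 1.4548 + 1.0598 + 0.0134 = 2.5280 W/m².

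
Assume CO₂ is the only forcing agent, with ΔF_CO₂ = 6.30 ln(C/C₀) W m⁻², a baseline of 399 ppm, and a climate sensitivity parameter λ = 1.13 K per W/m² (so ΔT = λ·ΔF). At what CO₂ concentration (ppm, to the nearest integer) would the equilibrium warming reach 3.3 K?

C ≈ 634 ppm

Required forcing: ΔF = ΔT/λ = 3.3/1.13 = 2.9204 W/m².
Then ln(C/399) = ΔF/6.30 = 2.9204/6.30 = 0.46356.
So C = 399 × e^0.46356 = 399 × 1.58972 = 634.30 ppm.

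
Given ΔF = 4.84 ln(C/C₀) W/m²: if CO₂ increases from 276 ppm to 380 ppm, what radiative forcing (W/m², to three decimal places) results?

CO₂ absorption bands are partially saturated, so forcing scales with the logarithm of the concentration ratio.
CO₂: 4.84 × ln(380/276) = 4.84 × ln(1.37681) = 4.84 × 0.31977 = 1.5477 W/m².

ΔF = 1.548 W/m²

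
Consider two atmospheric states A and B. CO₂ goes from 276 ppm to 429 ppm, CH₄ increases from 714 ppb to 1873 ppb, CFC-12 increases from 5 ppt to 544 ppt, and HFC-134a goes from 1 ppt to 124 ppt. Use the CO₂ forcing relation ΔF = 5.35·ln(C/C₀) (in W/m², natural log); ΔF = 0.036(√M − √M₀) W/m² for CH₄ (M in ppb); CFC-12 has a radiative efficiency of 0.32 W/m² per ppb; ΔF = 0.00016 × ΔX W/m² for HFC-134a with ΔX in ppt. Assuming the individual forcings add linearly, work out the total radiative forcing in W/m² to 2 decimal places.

ΔF = 3.15 W/m²

CO₂: 5.35 × ln(429/276) = 5.35 × ln(1.55435) = 5.35 × 0.44106 = 2.3597 W/m².
CH₄: 0.036 × (√1873 − √714) = 0.036 × (43.2782 − 26.7208) = 0.036 × 16.5574 = 0.5961 W/m².
CFC-12: Δ = 544 − 5 = 539 ppt = 0.539 ppb; ΔF = 0.32 × 0.539 = 0.1725 W/m².
HFC-134a: ΔF = 0.00016 × (124 − 1) = 0.00016 × 123 = 0.0197 W/m².
Total ΔF = 2.3597 + 0.5961 + 0.1725 + 0.0197 = 3.1480 W/m².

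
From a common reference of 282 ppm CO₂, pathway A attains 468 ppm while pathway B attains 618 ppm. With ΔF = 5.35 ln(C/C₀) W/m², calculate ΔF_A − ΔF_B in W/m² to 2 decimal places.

ΔF_A − ΔF_B = -1.49 W/m²

ΔF_A = 5.35 ln(468/282) = 5.35 × 0.50656 = 2.7101 W/m².
ΔF_B = 5.35 ln(618/282) = 5.35 × 0.78458 = 4.1975 W/m².
Difference: 2.7101 − 4.1975 = -1.4874 W/m².
(Equivalently, ΔF_A − ΔF_B = 5.35 ln(468/618) = 5.35 × -0.27802 = -1.4874 W/m².)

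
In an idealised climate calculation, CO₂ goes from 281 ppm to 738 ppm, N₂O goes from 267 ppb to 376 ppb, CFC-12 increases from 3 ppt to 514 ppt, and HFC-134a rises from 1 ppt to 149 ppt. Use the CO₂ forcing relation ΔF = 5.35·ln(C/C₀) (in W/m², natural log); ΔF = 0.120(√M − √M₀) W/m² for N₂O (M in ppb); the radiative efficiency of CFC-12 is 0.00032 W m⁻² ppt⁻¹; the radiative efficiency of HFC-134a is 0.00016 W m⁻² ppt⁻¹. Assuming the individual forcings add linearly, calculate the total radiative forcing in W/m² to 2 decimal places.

ΔF = 5.72 W/m²

CO₂: 5.35 × ln(738/281) = 5.35 × ln(2.62633) = 5.35 × 0.96559 = 5.1659 W/m².
N₂O: 0.120 × (√376 − √267) = 0.120 × (19.3907 − 16.3401) = 0.120 × 3.0506 = 0.3661 W/m².
CFC-12: ΔF = 0.00032 × (514 − 3) = 0.00032 × 511 = 0.1635 W/m².
HFC-134a: ΔF = 0.00016 × (149 − 1) = 0.00016 × 148 = 0.0237 W/m².
Total ΔF = 5.1659 + 0.3661 + 0.1635 + 0.0237 = 5.7192 W/m².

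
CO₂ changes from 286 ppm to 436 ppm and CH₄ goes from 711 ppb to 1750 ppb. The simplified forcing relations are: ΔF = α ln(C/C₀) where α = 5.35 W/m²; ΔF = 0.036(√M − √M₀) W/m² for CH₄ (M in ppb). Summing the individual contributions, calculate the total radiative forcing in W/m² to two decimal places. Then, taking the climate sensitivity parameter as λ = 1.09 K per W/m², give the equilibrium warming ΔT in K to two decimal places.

CO₂: 5.35 × ln(436/286) = 5.35 × ln(1.52448) = 5.35 × 0.42165 = 2.2558 W/m².
CH₄: 0.036 × (√1750 − √711) = 0.036 × (41.8330 − 26.6646) = 0.036 × 15.1684 = 0.5461 W/m².
Total ΔF = 2.2558 + 0.5461 = 2.8019 W/m².
ΔT = λ ΔF = 1.09 × 2.80 = 3.0520 K.

ΔF = 2.80 W/m²; ΔT = 3.05 K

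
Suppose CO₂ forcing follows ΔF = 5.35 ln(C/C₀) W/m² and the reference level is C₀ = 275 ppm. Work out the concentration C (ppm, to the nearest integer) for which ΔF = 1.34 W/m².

C ≈ 353 ppm

Set 5.35 ln(C/275) = 1.34, so ln(C/275) = 1.34/5.35 = 0.25047.
Then C/275 = e^0.25047 = 1.28463, giving C = 275 × 1.28463 = 353.27 ppm.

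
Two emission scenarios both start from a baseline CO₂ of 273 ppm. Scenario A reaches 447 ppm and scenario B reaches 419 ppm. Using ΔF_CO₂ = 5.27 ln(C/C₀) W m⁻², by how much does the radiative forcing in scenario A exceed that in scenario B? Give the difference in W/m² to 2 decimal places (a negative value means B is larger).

ΔF_A = 5.27 ln(447/273) = 5.27 × 0.49309 = 2.5986 W/m².
ΔF_B = 5.27 ln(419/273) = 5.27 × 0.42840 = 2.2577 W/m².
Difference: 2.5986 − 2.2577 = 0.3409 W/m².
(Equivalently, ΔF_A − ΔF_B = 5.27 ln(447/419) = 5.27 × 0.06469 = 0.3409 W/m².)

ΔF_A − ΔF_B = 0.34 W/m²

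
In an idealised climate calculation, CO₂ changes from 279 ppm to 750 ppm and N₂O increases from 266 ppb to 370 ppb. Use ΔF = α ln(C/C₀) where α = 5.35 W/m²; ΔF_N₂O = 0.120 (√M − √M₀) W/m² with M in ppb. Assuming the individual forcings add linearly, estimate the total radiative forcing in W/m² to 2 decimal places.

CO₂: 5.35 × ln(750/279) = 5.35 × ln(2.68817) = 5.35 × 0.98886 = 5.2904 W/m².
N₂O: 0.120 × (√370 − √266) = 0.120 × (19.2354 − 16.3095) = 0.120 × 2.9259 = 0.3511 W/m².
Total ΔF = 5.2904 + 0.3511 = 5.6415 W/m².

ΔF = 5.64 W/m²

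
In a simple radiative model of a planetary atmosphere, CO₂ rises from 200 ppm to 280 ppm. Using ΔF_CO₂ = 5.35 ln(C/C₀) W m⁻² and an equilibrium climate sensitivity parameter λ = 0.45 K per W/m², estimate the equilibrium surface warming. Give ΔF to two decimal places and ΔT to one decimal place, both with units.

ΔF = 1.80 W/m²; ΔT = 0.8 K

CO₂: 5.35 × ln(280/200) = 5.35 × ln(1.40000) = 5.35 × 0.33647 = 1.8001 W/m².
ΔT = λ ΔF = 0.45 × 1.80 = 0.8100 K.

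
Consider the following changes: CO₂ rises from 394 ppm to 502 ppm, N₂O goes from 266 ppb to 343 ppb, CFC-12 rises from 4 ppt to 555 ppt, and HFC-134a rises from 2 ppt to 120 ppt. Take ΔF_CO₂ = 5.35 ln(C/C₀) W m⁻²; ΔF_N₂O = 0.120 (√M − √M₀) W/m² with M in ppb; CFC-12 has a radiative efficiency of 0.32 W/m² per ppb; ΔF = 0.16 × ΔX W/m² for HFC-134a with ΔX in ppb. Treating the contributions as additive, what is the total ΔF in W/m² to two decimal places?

ΔF = 1.76 W/m²

CO₂: 5.35 × ln(502/394) = 5.35 × ln(1.27411) = 5.35 × 0.24225 = 1.2960 W/m².
N₂O: 0.120 × (√343 − √266) = 0.120 × (18.5203 − 16.3095) = 0.120 × 2.2108 = 0.2653 W/m².
CFC-12: Δ = 555 − 4 = 551 ppt = 0.551 ppb; ΔF = 0.32 × 0.551 = 0.1763 W/m².
HFC-134a: Δ = 120 − 2 = 118 ppt = 0.118 ppb; ΔF = 0.16 × 0.118 = 0.0189 W/m².
Total ΔF = 1.2960 + 0.2653 + 0.1763 + 0.0189 = 1.7565 W/m².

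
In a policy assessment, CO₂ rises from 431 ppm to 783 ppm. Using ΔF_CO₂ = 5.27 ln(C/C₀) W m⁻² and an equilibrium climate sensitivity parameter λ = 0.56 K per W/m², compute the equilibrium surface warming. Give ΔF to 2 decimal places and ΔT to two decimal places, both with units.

ΔF = 3.15 W/m²; ΔT = 1.76 K

CO₂: 5.27 × ln(783/431) = 5.27 × ln(1.81671) = 5.27 × 0.59703 = 3.1463 W/m².
ΔT = λ ΔF = 0.56 × 3.15 = 1.7640 K.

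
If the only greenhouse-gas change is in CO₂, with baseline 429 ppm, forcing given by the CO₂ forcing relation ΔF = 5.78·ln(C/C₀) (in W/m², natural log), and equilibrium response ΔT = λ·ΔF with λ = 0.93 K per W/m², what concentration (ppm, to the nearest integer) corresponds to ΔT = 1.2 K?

Required forcing: ΔF = ΔT/λ = 1.2/0.93 = 1.2903 W/m².
Then ln(C/429) = ΔF/5.78 = 1.2903/5.78 = 0.22324.
So C = 429 × e^0.22324 = 429 × 1.25012 = 536.30 ppm.

C ≈ 536 ppm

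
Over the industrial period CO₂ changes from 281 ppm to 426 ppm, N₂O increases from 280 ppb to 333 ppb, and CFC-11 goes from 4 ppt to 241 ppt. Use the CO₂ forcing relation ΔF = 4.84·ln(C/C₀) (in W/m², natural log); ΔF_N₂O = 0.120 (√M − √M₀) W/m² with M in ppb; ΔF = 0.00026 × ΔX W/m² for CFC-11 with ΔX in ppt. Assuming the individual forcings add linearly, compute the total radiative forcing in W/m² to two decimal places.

CO₂: 4.84 × ln(426/281) = 4.84 × ln(1.51601) = 4.84 × 0.41608 = 2.0138 W/m².
N₂O: 0.120 × (√333 − √280) = 0.120 × (18.2483 − 16.7332) = 0.120 × 1.5151 = 0.1818 W/m².
CFC-11: ΔF = 0.00026 × (241 − 4) = 0.00026 × 237 = 0.0616 W/m².
Total ΔF = 2.0138 + 0.1818 + 0.0616 = 2.2572 W/m².

ΔF = 2.26 W/m²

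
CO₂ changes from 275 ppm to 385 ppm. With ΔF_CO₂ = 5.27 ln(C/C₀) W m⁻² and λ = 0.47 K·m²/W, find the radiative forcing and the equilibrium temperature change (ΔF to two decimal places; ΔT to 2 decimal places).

ΔF = 1.77 W/m²; ΔT = 0.83 K

CO₂: 5.27 × ln(385/275) = 5.27 × ln(1.40000) = 5.27 × 0.33647 = 1.7732 W/m².
ΔT = λ ΔF = 0.47 × 1.77 = 0.8319 K.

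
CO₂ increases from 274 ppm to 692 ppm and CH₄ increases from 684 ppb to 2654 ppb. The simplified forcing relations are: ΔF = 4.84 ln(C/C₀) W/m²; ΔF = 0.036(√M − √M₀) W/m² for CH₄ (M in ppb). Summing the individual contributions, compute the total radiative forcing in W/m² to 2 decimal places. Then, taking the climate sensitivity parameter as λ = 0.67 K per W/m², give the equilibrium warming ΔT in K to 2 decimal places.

ΔF = 5.40 W/m²; ΔT = 3.62 K

CO₂: 4.84 × ln(692/274) = 4.84 × ln(2.52555) = 4.84 × 0.92646 = 4.4841 W/m².
CH₄: 0.036 × (√2654 − √684) = 0.036 × (51.5170 − 26.1534) = 0.036 × 25.3636 = 0.9131 W/m².
Total ΔF = 4.4841 + 0.9131 = 5.3972 W/m².
ΔT = λ ΔF = 0.67 × 5.40 = 3.6180 K.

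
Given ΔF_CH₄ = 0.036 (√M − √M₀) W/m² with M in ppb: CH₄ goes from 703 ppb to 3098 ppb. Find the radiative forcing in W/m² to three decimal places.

CH₄: 0.036 × (√3098 − √703) = 0.036 × (55.6597 − 26.5141) = 0.036 × 29.1456 = 1.0492 W/m².

ΔF = 1.049 W/m²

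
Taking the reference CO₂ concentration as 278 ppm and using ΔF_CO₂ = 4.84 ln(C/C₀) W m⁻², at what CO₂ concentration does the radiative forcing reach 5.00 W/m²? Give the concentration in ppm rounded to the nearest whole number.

Set 4.84 ln(C/278) = 5.00, so ln(C/278) = 5.00/4.84 = 1.03306.
Then C/278 = e^1.03306 = 2.80965, giving C = 278 × 2.80965 = 781.08 ppm.

C ≈ 781 ppm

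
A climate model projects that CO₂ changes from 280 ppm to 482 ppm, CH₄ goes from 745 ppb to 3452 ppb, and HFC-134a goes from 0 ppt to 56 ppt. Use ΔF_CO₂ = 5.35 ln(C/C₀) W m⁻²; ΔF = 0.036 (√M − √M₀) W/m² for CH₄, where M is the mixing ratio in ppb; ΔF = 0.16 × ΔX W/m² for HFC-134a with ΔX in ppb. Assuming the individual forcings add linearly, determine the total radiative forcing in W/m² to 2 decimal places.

ΔF = 4.05 W/m²

CO₂: 5.35 × ln(482/280) = 5.35 × ln(1.72143) = 5.35 × 0.54316 = 2.9059 W/m².
CH₄: 0.036 × (√3452 − √745) = 0.036 × (58.7537 − 27.2947) = 0.036 × 31.4590 = 1.1325 W/m².
HFC-134a: Δ = 56 − 0 = 56 ppt = 0.056 ppb; ΔF = 0.16 × 0.056 = 0.0090 W/m².
Total ΔF = 2.9059 + 1.1325 + 0.0090 = 4.0474 W/m².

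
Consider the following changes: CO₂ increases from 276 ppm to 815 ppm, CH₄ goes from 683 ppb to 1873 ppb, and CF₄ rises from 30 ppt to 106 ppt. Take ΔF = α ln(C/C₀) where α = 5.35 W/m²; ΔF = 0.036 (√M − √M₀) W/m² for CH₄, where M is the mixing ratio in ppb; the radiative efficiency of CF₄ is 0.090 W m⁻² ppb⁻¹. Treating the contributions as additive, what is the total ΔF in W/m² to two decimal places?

CO₂: 5.35 × ln(815/276) = 5.35 × ln(2.95290) = 5.35 × 1.08279 = 5.7929 W/m².
CH₄: 0.036 × (√1873 − √683) = 0.036 × (43.2782 − 26.1343) = 0.036 × 17.1439 = 0.6172 W/m².
CF₄: Δ = 106 − 30 = 76 ppt = 0.076 ppb; ΔF = 0.090 × 0.076 = 0.0068 W/m².
Total ΔF = 5.7929 + 0.6172 + 0.0068 = 6.4169 W/m².

ΔF = 6.42 W/m²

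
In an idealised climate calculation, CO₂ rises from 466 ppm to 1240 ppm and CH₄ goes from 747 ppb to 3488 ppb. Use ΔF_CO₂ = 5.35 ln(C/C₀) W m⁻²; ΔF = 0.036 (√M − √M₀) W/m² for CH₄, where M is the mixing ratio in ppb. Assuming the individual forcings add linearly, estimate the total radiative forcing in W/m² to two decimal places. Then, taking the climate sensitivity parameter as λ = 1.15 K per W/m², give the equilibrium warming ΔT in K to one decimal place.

ΔF = 6.38 W/m²; ΔT = 7.3 K

CO₂: 5.35 × ln(1240/466) = 5.35 × ln(2.66094) = 5.35 × 0.97868 = 5.2359 W/m².
CH₄: 0.036 × (√3488 − √747) = 0.036 × (59.0593 − 27.3313) = 0.036 × 31.7280 = 1.1422 W/m².
Total ΔF = 5.2359 + 1.1422 = 6.3781 W/m².
ΔT = λ ΔF = 1.15 × 6.38 = 7.3370 K.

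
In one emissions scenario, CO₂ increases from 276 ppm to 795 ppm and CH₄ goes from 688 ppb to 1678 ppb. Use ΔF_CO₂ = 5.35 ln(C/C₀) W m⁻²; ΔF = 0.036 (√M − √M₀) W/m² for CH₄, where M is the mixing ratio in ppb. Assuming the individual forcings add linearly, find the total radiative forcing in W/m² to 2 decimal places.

CO₂: 5.35 × ln(795/276) = 5.35 × ln(2.88043) = 5.35 × 1.05794 = 5.6600 W/m².
CH₄: 0.036 × (√1678 − √688) = 0.036 × (40.9634 − 26.2298) = 0.036 × 14.7336 = 0.5304 W/m².
Total ΔF = 5.6600 + 0.5304 = 6.1904 W/m².

ΔF = 6.19 W/m²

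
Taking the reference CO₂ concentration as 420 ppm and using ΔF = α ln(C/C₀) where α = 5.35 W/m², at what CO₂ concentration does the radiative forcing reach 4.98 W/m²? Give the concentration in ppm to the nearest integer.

C ≈ 1065 ppm

Set 5.35 ln(C/420) = 4.98, so ln(C/420) = 4.98/5.35 = 0.93084.
Then C/420 = e^0.93084 = 2.53664, giving C = 420 × 2.53664 = 1065.39 ppm.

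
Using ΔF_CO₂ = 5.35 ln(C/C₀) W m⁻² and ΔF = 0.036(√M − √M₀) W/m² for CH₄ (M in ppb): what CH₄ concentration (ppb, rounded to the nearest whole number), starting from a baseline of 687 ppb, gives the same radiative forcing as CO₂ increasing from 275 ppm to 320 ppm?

M ≈ 2375 ppb

CO₂ forcing: 5.35 × ln(320/275) = 5.35 × 0.151550 = 0.81079 W/m².
Set 0.036(√M − √687) = 0.81079: √M = 0.81079/0.036 + √687 = 22.5219 + 26.2107 = 48.7326.
M = (48.7326)² = 2374.87 ppb.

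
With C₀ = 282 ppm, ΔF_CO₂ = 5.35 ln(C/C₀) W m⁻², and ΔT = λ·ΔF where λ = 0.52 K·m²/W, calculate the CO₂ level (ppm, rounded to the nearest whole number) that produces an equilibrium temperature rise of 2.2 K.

Required forcing: ΔF = ΔT/λ = 2.2/0.52 = 4.2308 W/m².
Then ln(C/282) = ΔF/5.35 = 4.2308/5.35 = 0.79080.
So C = 282 × e^0.79080 = 282 × 2.20516 = 621.86 ppm.

C ≈ 622 ppm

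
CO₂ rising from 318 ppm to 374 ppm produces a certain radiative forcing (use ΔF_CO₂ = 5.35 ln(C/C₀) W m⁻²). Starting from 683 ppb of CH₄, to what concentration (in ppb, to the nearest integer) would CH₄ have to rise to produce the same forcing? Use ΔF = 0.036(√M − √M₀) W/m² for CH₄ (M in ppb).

CO₂ forcing: 5.35 × ln(374/318) = 5.35 × 0.162204 = 0.86779 W/m².
Set 0.036(√M − √683) = 0.86779: √M = 0.86779/0.036 + √683 = 24.1053 + 26.1343 = 50.2396.
M = (50.2396)² = 2524.02 ppb.

M ≈ 2524 ppb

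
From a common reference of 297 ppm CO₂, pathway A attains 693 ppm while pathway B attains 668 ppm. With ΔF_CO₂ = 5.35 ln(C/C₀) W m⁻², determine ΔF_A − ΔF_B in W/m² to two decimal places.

ΔF_A − ΔF_B = 0.20 W/m²

ΔF_A = 5.35 ln(693/297) = 5.35 × 0.84730 = 4.5331 W/m².
ΔF_B = 5.35 ln(668/297) = 5.35 × 0.81056 = 4.3365 W/m².
Difference: 4.5331 − 4.3365 = 0.1966 W/m².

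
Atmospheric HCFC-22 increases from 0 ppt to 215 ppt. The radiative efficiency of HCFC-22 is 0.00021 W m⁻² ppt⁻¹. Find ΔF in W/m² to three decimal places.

HCFC-22: ΔF = 0.00021 × (215 − 0) = 0.00021 × 215 = 0.0452 W/m².

ΔF = 0.045 W/m²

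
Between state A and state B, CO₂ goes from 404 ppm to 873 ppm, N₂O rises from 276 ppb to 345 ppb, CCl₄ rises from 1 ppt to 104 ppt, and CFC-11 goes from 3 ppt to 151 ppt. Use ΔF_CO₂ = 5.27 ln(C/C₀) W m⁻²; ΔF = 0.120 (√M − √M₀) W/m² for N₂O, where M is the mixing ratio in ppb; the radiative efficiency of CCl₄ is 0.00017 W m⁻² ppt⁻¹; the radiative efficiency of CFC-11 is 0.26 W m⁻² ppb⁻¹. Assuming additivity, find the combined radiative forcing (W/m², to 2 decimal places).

CO₂: 5.27 × ln(873/404) = 5.27 × ln(2.16089) = 5.27 × 0.77052 = 4.0606 W/m².
N₂O: 0.120 × (√345 − √276) = 0.120 × (18.5742 − 16.6132) = 0.120 × 1.9610 = 0.2353 W/m².
CCl₄: ΔF = 0.00017 × (104 − 1) = 0.00017 × 103 = 0.0175 W/m².
CFC-11: Δ = 151 − 3 = 148 ppt = 0.148 ppb; ΔF = 0.26 × 0.148 = 0.0385 W/m².
Total ΔF = 4.0606 + 0.2353 + 0.0175 + 0.0385 = 4.3519 W/m².

ΔF = 4.35 W/m²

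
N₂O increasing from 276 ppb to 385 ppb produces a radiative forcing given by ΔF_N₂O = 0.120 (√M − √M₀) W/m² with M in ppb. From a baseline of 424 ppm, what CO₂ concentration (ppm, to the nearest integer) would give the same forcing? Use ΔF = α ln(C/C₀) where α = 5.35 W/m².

C ≈ 454 ppm

N₂O forcing: 0.120 × (√385 − √276) = 0.120 × (19.6214 − 16.6132) = 0.120 × 3.0082 = 0.36098 W/m².
Set 5.35 ln(C/424) = 0.36098: ln(C/424) = 0.36098/5.35 = 0.06747, so C = 424 × e^0.06747 = 424 × 1.06980 = 453.60 ppm.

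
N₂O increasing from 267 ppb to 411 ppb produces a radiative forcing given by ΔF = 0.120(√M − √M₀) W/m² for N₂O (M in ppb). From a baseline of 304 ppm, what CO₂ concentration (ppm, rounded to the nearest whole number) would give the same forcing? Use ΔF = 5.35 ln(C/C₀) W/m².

C ≈ 332 ppm

N₂O forcing: 0.120 × (√411 − √267) = 0.120 × (20.2731 − 16.3401) = 0.120 × 3.9330 = 0.47196 W/m².
Set 5.35 ln(C/304) = 0.47196: ln(C/304) = 0.47196/5.35 = 0.08822, so C = 304 × e^0.08822 = 304 × 1.09223 = 332.04 ppm.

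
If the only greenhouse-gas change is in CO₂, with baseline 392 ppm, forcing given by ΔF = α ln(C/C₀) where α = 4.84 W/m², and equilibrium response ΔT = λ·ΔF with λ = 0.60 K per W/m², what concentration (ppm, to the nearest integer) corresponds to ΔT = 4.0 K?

C ≈ 1554 ppm

Required forcing: ΔF = ΔT/λ = 4.0/0.60 = 6.6667 W/m².
Then ln(C/392) = ΔF/4.84 = 6.6667/4.84 = 1.37742.
So C = 392 × e^1.37742 = 392 × 3.96466 = 1554.15 ppm.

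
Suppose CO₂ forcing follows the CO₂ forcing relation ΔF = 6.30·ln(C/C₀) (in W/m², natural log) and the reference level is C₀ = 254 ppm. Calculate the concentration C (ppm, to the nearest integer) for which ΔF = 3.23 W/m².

Set 6.30 ln(C/254) = 3.23, so ln(C/254) = 3.23/6.30 = 0.51270.
Then C/254 = e^0.51270 = 1.66979, giving C = 254 × 1.66979 = 424.13 ppm.

C ≈ 424 ppm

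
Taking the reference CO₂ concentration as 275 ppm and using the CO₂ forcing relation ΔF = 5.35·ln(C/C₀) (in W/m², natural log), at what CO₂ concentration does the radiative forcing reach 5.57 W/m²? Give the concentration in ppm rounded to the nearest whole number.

C ≈ 779 ppm

Set 5.35 ln(C/275) = 5.57, so ln(C/275) = 5.57/5.35 = 1.04112.
Then C/275 = e^1.04112 = 2.83239, giving C = 275 × 2.83239 = 778.91 ppm.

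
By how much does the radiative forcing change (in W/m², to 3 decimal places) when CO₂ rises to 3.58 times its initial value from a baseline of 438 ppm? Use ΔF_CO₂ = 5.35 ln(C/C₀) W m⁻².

ΔF = 5.35 × ln(3.58) = 5.35 × 1.27536 = 6.8232 W/m².

ΔF = 6.823 W/m²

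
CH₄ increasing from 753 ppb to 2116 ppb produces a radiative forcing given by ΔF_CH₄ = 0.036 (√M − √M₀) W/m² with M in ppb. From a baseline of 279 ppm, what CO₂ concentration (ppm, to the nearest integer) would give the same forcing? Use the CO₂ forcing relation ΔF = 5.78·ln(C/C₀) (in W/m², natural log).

C ≈ 313 ppm

CH₄ forcing: 0.036 × (√2116 − √753) = 0.036 × (46.0000 − 27.4408) = 0.036 × 18.5592 = 0.66813 W/m².
Set 5.78 ln(C/279) = 0.66813: ln(C/279) = 0.66813/5.78 = 0.11559, so C = 279 × e^0.11559 = 279 × 1.12254 = 313.19 ppm.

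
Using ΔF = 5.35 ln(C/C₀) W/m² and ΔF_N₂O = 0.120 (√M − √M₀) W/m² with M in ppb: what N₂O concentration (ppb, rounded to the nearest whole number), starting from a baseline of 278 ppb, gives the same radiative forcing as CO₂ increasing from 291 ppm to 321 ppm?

M ≈ 443 ppb

CO₂ forcing: 5.35 × ln(321/291) = 5.35 × 0.098118 = 0.52493 W/m².
Set 0.120(√M − √278) = 0.52493: √M = 0.52493/0.120 + √278 = 4.3744 + 16.6733 = 21.0477.
M = (21.0477)² = 443.01 ppb.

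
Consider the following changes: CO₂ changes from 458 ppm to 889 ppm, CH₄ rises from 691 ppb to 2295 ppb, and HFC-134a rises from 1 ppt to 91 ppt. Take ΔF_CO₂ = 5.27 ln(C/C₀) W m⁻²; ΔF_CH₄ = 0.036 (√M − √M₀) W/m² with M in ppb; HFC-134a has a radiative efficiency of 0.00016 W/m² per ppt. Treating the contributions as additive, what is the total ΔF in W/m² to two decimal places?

ΔF = 4.29 W/m²

CO₂: 5.27 × ln(889/458) = 5.27 × ln(1.94105) = 5.27 × 0.66323 = 3.4952 W/m².
CH₄: 0.036 × (√2295 − √691) = 0.036 × (47.9062 − 26.2869) = 0.036 × 21.6193 = 0.7783 W/m².
HFC-134a: ΔF = 0.00016 × (91 − 1) = 0.00016 × 90 = 0.0144 W/m².
Total ΔF = 3.4952 + 0.7783 + 0.0144 = 4.2879 W/m².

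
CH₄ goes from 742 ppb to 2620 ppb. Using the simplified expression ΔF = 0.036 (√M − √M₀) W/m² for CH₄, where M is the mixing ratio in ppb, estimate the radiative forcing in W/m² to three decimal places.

ΔF = 0.862 W/m²

CH₄: 0.036 × (√2620 − √742) = 0.036 × (51.1859 − 27.2397) = 0.036 × 23.9462 = 0.8621 W/m².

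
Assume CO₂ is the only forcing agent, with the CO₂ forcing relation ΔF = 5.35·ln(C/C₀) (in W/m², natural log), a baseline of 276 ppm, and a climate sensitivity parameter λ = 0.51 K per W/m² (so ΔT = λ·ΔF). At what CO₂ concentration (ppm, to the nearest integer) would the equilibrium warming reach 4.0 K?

Required forcing: ΔF = ΔT/λ = 4.0/0.51 = 7.8431 W/m².
Then ln(C/276) = ΔF/5.35 = 7.8431/5.35 = 1.46600.
So C = 276 × e^1.46600 = 276 × 4.33187 = 1195.60 ppm.

C ≈ 1196 ppm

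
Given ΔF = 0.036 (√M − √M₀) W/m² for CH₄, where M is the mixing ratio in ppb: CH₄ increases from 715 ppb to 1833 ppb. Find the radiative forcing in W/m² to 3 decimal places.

ΔF = 0.579 W/m²

CH₄: 0.036 × (√1833 − √715) = 0.036 × (42.8135 − 26.7395) = 0.036 × 16.0740 = 0.5787 W/m².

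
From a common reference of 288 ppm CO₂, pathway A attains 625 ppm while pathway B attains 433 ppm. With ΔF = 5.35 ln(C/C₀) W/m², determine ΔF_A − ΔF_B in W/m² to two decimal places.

ΔF_A − ΔF_B = 1.96 W/m²

ΔF_A = 5.35 ln(625/288) = 5.35 × 0.77479 = 4.1451 W/m².
ΔF_B = 5.35 ln(433/288) = 5.35 × 0.40778 = 2.1816 W/m².
Difference: 4.1451 − 2.1816 = 1.9635 W/m².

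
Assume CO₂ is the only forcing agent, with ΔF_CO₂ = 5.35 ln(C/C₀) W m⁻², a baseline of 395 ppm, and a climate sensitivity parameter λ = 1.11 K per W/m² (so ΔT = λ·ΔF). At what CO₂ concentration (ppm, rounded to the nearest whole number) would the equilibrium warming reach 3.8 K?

C ≈ 749 ppm

Required forcing: ΔF = ΔT/λ = 3.8/1.11 = 3.4234 W/m².
Then ln(C/395) = ΔF/5.35 = 3.4234/5.35 = 0.63989.
So C = 395 × e^0.63989 = 395 × 1.89627 = 749.03 ppm.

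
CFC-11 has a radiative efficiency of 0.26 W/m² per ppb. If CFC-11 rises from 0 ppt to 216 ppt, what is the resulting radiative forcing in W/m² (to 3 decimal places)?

CFC-11: Δ = 216 − 0 = 216 ppt = 0.216 ppb; ΔF = 0.26 × 0.216 = 0.0562 W/m².

ΔF = 0.056 W/m²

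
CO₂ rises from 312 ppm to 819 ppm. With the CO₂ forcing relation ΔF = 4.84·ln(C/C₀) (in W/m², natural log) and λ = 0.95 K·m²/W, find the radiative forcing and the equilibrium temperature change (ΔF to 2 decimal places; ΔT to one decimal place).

ΔF = 4.67 W/m²; ΔT = 4.4 K

CO₂: 4.84 × ln(819/312) = 4.84 × ln(2.62500) = 4.84 × 0.96508 = 4.6710 W/m².
ΔT = λ ΔF = 0.95 × 4.67 = 4.4365 K.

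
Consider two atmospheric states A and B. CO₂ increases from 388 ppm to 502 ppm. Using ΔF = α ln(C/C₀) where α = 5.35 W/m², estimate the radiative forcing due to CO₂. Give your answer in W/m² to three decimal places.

CO₂: 5.35 × ln(502/388) = 5.35 × ln(1.29381) = 5.35 × 0.25759 = 1.3781 W/m².

ΔF = 1.378 W/m²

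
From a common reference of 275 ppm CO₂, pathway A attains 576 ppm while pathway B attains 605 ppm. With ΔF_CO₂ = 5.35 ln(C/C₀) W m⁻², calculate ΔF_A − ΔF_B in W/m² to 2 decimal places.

ΔF_A = 5.35 ln(576/275) = 5.35 × 0.73934 = 3.9555 W/m².
ΔF_B = 5.35 ln(605/275) = 5.35 × 0.78846 = 4.2183 W/m².
Difference: 3.9555 − 4.2183 = -0.2628 W/m².
(Equivalently, ΔF_A − ΔF_B = 5.35 ln(576/605) = 5.35 × -0.04912 = -0.2628 W/m².)

ΔF_A − ΔF_B = -0.26 W/m²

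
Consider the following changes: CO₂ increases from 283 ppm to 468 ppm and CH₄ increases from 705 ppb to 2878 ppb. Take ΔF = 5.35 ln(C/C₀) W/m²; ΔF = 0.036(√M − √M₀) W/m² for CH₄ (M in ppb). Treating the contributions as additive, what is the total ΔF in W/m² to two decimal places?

ΔF = 3.67 W/m²

CO₂: 5.35 × ln(468/283) = 5.35 × ln(1.65371) = 5.35 × 0.50302 = 2.6912 W/m².
CH₄: 0.036 × (√2878 − √705) = 0.036 × (53.6470 − 26.5518) = 0.036 × 27.0952 = 0.9754 W/m².
Total ΔF = 2.6912 + 0.9754 = 3.6666 W/m².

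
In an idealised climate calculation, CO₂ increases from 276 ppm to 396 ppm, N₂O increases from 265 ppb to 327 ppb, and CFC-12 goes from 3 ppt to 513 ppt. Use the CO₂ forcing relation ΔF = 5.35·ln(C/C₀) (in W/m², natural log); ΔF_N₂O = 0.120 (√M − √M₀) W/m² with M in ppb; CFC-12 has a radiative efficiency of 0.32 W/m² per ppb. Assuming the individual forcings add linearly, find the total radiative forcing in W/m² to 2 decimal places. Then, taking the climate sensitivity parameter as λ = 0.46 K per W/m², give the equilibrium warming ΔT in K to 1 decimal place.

ΔF = 2.31 W/m²; ΔT = 1.1 K

CO₂: 5.35 × ln(396/276) = 5.35 × ln(1.43478) = 5.35 × 0.36101 = 1.9314 W/m².
N₂O: 0.120 × (√327 − √265) = 0.120 × (18.0831 − 16.2788) = 0.120 × 1.8043 = 0.2165 W/m².
CFC-12: Δ = 513 − 3 = 510 ppt = 0.510 ppb; ΔF = 0.32 × 0.510 = 0.1632 W/m².
Total ΔF = 1.9314 + 0.2165 + 0.1632 = 2.3111 W/m².
ΔT = λ ΔF = 0.46 × 2.31 = 1.0626 K.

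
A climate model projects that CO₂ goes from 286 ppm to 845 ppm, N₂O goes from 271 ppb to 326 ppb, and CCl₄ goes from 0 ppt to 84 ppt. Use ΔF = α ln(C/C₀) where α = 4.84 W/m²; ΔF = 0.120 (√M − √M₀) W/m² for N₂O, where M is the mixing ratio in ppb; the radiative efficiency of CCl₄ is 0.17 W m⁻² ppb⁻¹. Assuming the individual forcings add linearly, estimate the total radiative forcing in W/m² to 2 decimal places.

ΔF = 5.45 W/m²

CO₂: 4.84 × ln(845/286) = 4.84 × ln(2.95455) = 4.84 × 1.08335 = 5.2434 W/m².
N₂O: 0.120 × (√326 − √271) = 0.120 × (18.0555 − 16.4621) = 0.120 × 1.5934 = 0.1912 W/m².
CCl₄: Δ = 84 − 0 = 84 ppt = 0.084 ppb; ΔF = 0.17 × 0.084 = 0.0143 W/m².
Total ΔF = 5.2434 + 0.1912 + 0.0143 = 5.4489 W/m².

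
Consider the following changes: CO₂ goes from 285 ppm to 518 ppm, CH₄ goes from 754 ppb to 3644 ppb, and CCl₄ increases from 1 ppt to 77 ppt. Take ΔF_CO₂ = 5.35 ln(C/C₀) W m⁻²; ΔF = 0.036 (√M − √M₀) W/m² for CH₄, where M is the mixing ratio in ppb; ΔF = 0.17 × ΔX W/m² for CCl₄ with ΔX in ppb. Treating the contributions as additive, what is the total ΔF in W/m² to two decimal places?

CO₂: 5.35 × ln(518/285) = 5.35 × ln(1.81754) = 5.35 × 0.59748 = 3.1965 W/m².
CH₄: 0.036 × (√3644 − √754) = 0.036 × (60.3656 − 27.4591) = 0.036 × 32.9065 = 1.1846 W/m².
CCl₄: Δ = 77 − 1 = 76 ppt = 0.076 ppb; ΔF = 0.17 × 0.076 = 0.0129 W/m².
Total ΔF = 3.1965 + 1.1846 + 0.0129 = 4.3940 W/m².

ΔF = 4.39 W/m²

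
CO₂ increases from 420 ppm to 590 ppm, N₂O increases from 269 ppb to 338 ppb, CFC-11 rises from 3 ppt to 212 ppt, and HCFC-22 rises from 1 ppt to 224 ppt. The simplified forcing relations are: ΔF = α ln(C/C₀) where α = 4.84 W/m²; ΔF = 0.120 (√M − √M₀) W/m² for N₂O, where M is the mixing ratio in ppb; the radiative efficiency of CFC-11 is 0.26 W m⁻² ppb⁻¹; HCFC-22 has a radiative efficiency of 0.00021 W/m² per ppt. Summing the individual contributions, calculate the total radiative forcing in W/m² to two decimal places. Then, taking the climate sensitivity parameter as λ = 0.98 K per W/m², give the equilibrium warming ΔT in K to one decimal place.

CO₂: 4.84 × ln(590/420) = 4.84 × ln(1.40476) = 4.84 × 0.33987 = 1.6450 W/m².
N₂O: 0.120 × (√338 − √269) = 0.120 × (18.3848 − 16.4012) = 0.120 × 1.9836 = 0.2380 W/m².
CFC-11: Δ = 212 − 3 = 209 ppt = 0.209 ppb; ΔF = 0.26 × 0.209 = 0.0543 W/m².
HCFC-22: ΔF = 0.00021 × (224 − 1) = 0.00021 × 223 = 0.0468 W/m².
Total ΔF = 1.6450 + 0.2380 + 0.0543 + 0.0468 = 1.9841 W/m².
ΔT = λ ΔF = 0.98 × 1.98 = 1.9404 K.

ΔF = 1.98 W/m²; ΔT = 1.9 K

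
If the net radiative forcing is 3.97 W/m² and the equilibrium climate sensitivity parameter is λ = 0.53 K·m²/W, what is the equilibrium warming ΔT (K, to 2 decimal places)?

ΔT = 2.10 K

ΔT = λ ΔF = 0.53 × 3.97 = 2.1041 K.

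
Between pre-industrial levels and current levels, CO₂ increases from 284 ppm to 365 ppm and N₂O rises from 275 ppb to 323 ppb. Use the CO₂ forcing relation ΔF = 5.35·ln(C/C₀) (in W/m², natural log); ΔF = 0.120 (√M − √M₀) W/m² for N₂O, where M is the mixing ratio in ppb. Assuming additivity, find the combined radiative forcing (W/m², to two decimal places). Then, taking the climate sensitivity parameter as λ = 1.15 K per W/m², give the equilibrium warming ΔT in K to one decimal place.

CO₂: 5.35 × ln(365/284) = 5.35 × ln(1.28521) = 5.35 × 0.25092 = 1.3424 W/m².
N₂O: 0.120 × (√323 − √275) = 0.120 × (17.9722 − 16.5831) = 0.120 × 1.3891 = 0.1667 W/m².
Total ΔF = 1.3424 + 0.1667 = 1.5091 W/m².
ΔT = λ ΔF = 1.15 × 1.51 = 1.7365 K.

ΔF = 1.51 W/m²; ΔT = 1.7 K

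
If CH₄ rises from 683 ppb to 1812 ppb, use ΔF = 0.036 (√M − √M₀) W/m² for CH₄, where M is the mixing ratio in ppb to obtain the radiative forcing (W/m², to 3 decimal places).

CH₄: 0.036 × (√1812 − √683) = 0.036 × (42.5676 − 26.1343) = 0.036 × 16.4333 = 0.5916 W/m².

ΔF = 0.592 W/m²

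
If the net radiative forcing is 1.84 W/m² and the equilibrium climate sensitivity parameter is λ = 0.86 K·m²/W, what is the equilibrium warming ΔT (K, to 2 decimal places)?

ΔT = 1.58 K

ΔT = λ ΔF = 0.86 × 1.84 = 1.5824 K.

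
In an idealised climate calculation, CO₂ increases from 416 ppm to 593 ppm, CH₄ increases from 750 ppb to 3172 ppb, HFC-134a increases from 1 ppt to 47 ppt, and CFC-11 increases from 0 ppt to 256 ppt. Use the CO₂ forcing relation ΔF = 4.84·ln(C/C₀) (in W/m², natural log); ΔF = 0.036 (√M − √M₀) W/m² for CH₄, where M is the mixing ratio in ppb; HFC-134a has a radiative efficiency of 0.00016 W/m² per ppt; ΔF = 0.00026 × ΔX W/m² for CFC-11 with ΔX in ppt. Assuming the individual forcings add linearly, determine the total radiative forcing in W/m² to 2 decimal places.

ΔF = 2.83 W/m²

CO₂: 4.84 × ln(593/416) = 4.84 × ln(1.42548) = 4.84 × 0.35451 = 1.7158 W/m².
CH₄: 0.036 × (√3172 − √750) = 0.036 × (56.3205 − 27.3861) = 0.036 × 28.9344 = 1.0416 W/m².
HFC-134a: ΔF = 0.00016 × (47 − 1) = 0.00016 × 46 = 0.0074 W/m².
CFC-11: ΔF = 0.00026 × (256 − 0) = 0.00026 × 256 = 0.0666 W/m².
Total ΔF = 1.7158 + 1.0416 + 0.0074 + 0.0666 = 2.8314 W/m².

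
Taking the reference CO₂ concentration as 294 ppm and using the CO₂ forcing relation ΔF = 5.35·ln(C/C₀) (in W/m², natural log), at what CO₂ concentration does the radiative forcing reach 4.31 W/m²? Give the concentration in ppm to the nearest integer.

Set 5.35 ln(C/294) = 4.31, so ln(C/294) = 4.31/5.35 = 0.80561.
Then C/294 = e^0.80561 = 2.23806, giving C = 294 × 2.23806 = 657.99 ppm.

C ≈ 658 ppm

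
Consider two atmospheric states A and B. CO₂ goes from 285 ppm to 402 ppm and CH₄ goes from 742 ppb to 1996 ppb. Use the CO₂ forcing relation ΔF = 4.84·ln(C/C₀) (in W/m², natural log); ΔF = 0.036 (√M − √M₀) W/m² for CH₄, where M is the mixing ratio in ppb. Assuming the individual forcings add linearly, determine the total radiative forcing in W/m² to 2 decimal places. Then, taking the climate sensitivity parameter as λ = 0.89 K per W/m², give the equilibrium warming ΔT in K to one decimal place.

CO₂: 4.84 × ln(402/285) = 4.84 × ln(1.41053) = 4.84 × 0.34397 = 1.6648 W/m².
CH₄: 0.036 × (√1996 − √742) = 0.036 × (44.6766 − 27.2397) = 0.036 × 17.4369 = 0.6277 W/m².
Total ΔF = 1.6648 + 0.6277 = 2.2925 W/m².
ΔT = λ ΔF = 0.89 × 2.29 = 2.0381 K.

ΔF = 2.29 W/m²; ΔT = 2.0 K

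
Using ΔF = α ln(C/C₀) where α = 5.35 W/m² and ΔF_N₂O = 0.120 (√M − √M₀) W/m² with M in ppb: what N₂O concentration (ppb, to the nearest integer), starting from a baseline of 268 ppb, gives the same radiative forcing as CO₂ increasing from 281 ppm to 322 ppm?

CO₂ forcing: 5.35 × ln(322/281) = 5.35 × 0.136197 = 0.72865 W/m².
Set 0.120(√M − √268) = 0.72865: √M = 0.72865/0.120 + √268 = 6.0721 + 16.3707 = 22.4428.
M = (22.4428)² = 503.68 ppb.

M ≈ 504 ppb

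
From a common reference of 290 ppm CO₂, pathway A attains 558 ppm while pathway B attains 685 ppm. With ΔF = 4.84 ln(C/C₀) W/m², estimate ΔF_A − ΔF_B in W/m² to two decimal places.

ΔF_A − ΔF_B = -0.99 W/m²

ΔF_A = 4.84 ln(558/290) = 4.84 × 0.65448 = 3.1677 W/m².
ΔF_B = 4.84 ln(685/290) = 4.84 × 0.85954 = 4.1602 W/m².
Difference: 3.1677 − 4.1602 = -0.9925 W/m².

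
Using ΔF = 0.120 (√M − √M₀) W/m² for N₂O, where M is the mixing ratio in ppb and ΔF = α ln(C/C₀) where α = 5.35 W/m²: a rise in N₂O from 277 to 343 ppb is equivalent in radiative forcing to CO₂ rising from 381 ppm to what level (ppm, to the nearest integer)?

C ≈ 397 ppm

N₂O forcing: 0.120 × (√343 − √277) = 0.120 × (18.5203 − 16.6433) = 0.120 × 1.8770 = 0.22524 W/m².
Set 5.35 ln(C/381) = 0.22524: ln(C/381) = 0.22524/5.35 = 0.04210, so C = 381 × e^0.04210 = 381 × 1.04300 = 397.38 ppm.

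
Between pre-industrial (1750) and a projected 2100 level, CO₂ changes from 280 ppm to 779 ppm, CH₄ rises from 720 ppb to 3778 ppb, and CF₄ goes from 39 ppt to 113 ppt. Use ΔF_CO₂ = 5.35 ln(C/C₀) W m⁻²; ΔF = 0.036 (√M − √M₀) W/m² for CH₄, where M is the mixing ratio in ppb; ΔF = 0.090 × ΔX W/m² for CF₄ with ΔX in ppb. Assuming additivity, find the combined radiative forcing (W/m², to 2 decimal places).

ΔF = 6.73 W/m²

CO₂: 5.35 × ln(779/280) = 5.35 × ln(2.78214) = 5.35 × 1.02322 = 5.4742 W/m².
CH₄: 0.036 × (√3778 − √720) = 0.036 × (61.4654 − 26.8328) = 0.036 × 34.6326 = 1.2468 W/m².
CF₄: Δ = 113 − 39 = 74 ppt = 0.074 ppb; ΔF = 0.090 × 0.074 = 0.0067 W/m².
Total ΔF = 5.4742 + 1.2468 + 0.0067 = 6.7277 W/m².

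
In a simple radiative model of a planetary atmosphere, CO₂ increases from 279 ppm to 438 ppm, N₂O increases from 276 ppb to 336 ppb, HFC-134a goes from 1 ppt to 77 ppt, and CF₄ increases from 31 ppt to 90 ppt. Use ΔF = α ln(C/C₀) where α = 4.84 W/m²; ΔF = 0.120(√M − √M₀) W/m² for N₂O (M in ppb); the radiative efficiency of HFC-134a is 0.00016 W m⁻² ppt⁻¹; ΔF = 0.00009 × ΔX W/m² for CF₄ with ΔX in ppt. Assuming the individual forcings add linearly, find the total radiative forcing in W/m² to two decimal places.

ΔF = 2.41 W/m²

CO₂: 4.84 × ln(438/279) = 4.84 × ln(1.56989) = 4.84 × 0.45101 = 2.1829 W/m².
N₂O: 0.120 × (√336 − √276) = 0.120 × (18.3303 − 16.6132) = 0.120 × 1.7171 = 0.2061 W/m².
HFC-134a: ΔF = 0.00016 × (77 − 1) = 0.00016 × 76 = 0.0122 W/m².
CF₄: ΔF = 0.00009 × (90 − 31) = 0.00009 × 59 = 0.0053 W/m².
Total ΔF = 2.1829 + 0.2061 + 0.0122 + 0.0053 = 2.4065 W/m².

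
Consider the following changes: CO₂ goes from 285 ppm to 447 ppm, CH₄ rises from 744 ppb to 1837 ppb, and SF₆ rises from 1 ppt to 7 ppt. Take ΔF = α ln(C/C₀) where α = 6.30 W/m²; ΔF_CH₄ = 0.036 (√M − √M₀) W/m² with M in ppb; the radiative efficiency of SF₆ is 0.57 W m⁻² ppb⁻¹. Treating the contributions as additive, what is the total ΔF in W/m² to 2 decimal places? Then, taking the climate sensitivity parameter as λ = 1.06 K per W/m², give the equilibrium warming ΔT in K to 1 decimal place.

CO₂: 6.30 × ln(447/285) = 6.30 × ln(1.56842) = 6.30 × 0.45007 = 2.8354 W/m².
CH₄: 0.036 × (√1837 − √744) = 0.036 × (42.8602 − 27.2764) = 0.036 × 15.5838 = 0.5610 W/m².
SF₆: Δ = 7 − 1 = 6 ppt = 0.006 ppb; ΔF = 0.57 × 0.006 = 0.0034 W/m².
Total ΔF = 2.8354 + 0.5610 + 0.0034 = 3.3998 W/m².
ΔT = λ ΔF = 1.06 × 3.40 = 3.6040 K.

ΔF = 3.40 W/m²; ΔT = 3.6 K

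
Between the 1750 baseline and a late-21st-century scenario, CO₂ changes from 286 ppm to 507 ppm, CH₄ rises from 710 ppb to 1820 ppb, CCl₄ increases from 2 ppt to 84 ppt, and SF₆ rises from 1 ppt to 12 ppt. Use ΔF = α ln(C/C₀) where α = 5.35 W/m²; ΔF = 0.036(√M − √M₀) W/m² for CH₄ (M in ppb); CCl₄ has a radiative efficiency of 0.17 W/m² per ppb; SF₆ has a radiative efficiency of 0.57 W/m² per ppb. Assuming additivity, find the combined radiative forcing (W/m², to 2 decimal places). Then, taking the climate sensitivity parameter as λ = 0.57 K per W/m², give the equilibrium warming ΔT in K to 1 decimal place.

CO₂: 5.35 × ln(507/286) = 5.35 × ln(1.77273) = 5.35 × 0.57252 = 3.0630 W/m².
CH₄: 0.036 × (√1820 − √710) = 0.036 × (42.6615 − 26.6458) = 0.036 × 16.0157 = 0.5766 W/m².
CCl₄: Δ = 84 − 2 = 82 ppt = 0.082 ppb; ΔF = 0.17 × 0.082 = 0.0139 W/m².
SF₆: Δ = 12 − 1 = 11 ppt = 0.011 ppb; ΔF = 0.57 × 0.011 = 0.0063 W/m².
Total ΔF = 3.0630 + 0.5766 + 0.0139 + 0.0063 = 3.6598 W/m².
ΔT = λ ΔF = 0.57 × 3.66 = 2.0862 K.

ΔF = 3.66 W/m²; ΔT = 2.1 K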